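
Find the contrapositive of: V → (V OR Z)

Contrapositive: NOT (V OR Z) → NOT V
Note: A statement and its contrapositive are logically equivalent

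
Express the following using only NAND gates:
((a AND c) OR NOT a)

((((a NAND c) NAND (a NAND c)) NAND ((a NAND c) NAND (a NAND c))) NAND ((a NAND a) NAND (a NAND a)))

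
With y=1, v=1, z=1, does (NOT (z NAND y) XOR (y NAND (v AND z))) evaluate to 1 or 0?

Substituting: (NOT (1 NAND 1) XOR (1 NAND (1 AND 1)))
= 1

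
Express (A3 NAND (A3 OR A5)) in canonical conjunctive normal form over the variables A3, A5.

(NOT A3 OR A5) AND (NOT A3 OR NOT A5)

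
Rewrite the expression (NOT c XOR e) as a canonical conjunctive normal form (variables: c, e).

(c OR NOT e) AND (NOT c OR e)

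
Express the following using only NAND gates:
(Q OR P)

((Q NAND Q) NAND (P NAND P))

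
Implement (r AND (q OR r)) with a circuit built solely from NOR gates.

((r NOR r) NOR (((q NOR r) NOR (q NOR r)) NOR ((q NOR r) NOR (q NOR r))))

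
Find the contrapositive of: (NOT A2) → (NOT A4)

Contrapositive: A4 → A2
Note: A statement and its contrapositive are logically equivalent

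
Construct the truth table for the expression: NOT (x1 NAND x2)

x1 | x2 | Output
----------------
0 | 0 | 0
0 | 1 | 0
1 | 0 | 0
1 | 1 | 1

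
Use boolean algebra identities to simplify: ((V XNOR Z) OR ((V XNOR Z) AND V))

By absorption (E OR (E AND v) = E):
= (V XNOR Z)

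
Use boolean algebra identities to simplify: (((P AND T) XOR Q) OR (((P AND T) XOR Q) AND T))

By absorption (E OR (E AND v) = E):
= ((P AND T) XOR Q)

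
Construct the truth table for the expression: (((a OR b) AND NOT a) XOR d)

b | d | a | Output
------------------
0 | 0 | 0 | 0
0 | 0 | 1 | 0
0 | 1 | 0 | 1
0 | 1 | 1 | 1
1 | 0 | 0 | 1
1 | 0 | 1 | 0
1 | 1 | 0 | 0
1 | 1 | 1 | 1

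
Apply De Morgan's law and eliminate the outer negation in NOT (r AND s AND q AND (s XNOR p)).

NOT r OR NOT s OR NOT q OR NOT (s XNOR p)
De Morgan's: NOT(AND of terms) = OR of negations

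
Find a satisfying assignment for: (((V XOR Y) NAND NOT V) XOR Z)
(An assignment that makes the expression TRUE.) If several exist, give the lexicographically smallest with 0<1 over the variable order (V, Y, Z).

V=0, Y=0, Z=0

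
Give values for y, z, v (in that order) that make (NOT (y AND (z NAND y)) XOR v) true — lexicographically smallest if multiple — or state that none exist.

y=0, z=0, v=0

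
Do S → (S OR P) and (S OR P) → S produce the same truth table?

No, Converse is not equivalent to original (counterexample: S=0, P=1)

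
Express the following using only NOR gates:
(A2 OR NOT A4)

((A2 NOR (A4 NOR A4)) NOR (A2 NOR (A4 NOR A4)))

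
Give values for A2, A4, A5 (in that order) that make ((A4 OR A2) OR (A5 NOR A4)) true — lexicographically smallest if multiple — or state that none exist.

A2=0, A4=0, A5=0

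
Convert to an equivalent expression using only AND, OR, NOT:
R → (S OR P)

NOT R OR (S OR P)
(Implication elimination: A → B = NOT A OR B)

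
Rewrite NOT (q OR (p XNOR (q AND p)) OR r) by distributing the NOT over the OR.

NOT q AND NOT (p XNOR (q AND p)) AND NOT r
De Morgan's: NOT(OR of terms) = AND of negations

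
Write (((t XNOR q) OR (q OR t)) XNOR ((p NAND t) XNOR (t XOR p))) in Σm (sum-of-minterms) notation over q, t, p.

Σm(1, 2, 3, 5, 6, 7) = (NOT q AND NOT t AND p) OR (NOT q AND t AND NOT p) OR (NOT q AND t AND p) OR (q AND NOT t AND p) OR (q AND t AND NOT p) OR (q AND t AND p)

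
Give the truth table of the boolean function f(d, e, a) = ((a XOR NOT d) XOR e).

d | e | a | Output
------------------
0 | 0 | 0 | 1
0 | 0 | 1 | 0
0 | 1 | 0 | 0
0 | 1 | 1 | 1
1 | 0 | 0 | 0
1 | 0 | 1 | 1
1 | 1 | 0 | 1
1 | 1 | 1 | 0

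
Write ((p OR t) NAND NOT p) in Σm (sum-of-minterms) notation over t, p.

Σm(0, 1, 3) = (NOT t AND NOT p) OR (NOT t AND p) OR (t AND p)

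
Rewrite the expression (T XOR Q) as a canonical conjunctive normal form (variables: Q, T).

(Q OR T) AND (NOT Q OR NOT T)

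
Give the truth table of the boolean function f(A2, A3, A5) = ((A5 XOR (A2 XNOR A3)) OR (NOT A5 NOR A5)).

A2 | A3 | A5 | Output
---------------------
0 | 0 | 0 | 1
0 | 0 | 1 | 0
0 | 1 | 0 | 0
0 | 1 | 1 | 1
1 | 0 | 0 | 0
1 | 0 | 1 | 1
1 | 1 | 0 | 1
1 | 1 | 1 | 0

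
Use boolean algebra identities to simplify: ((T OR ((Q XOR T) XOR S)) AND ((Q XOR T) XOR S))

By absorption (E AND (E OR v) = E):
= ((Q XOR T) XOR S)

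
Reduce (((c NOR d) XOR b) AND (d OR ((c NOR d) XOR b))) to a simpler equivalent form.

By absorption (E AND (E OR v) = E):
= ((c NOR d) XOR b)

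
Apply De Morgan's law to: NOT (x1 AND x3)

NOT x1 OR NOT x3
De Morgan's: NOT(AND of terms) = OR of negations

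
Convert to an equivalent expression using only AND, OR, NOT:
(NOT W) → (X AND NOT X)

W OR (X AND NOT X)
(Implication elimination: A → B = NOT A OR B)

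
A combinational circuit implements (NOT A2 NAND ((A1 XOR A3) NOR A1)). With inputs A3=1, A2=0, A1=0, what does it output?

Substituting: (NOT 0 NAND ((0 XOR 1) NOR 0))
= 1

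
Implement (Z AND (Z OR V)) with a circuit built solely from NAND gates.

((Z NAND ((Z NAND Z) NAND (V NAND V))) NAND (Z NAND ((Z NAND Z) NAND (V NAND V))))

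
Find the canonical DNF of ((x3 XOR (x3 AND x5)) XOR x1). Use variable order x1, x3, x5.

(NOT x1 AND x3 AND NOT x5) OR (x1 AND NOT x3 AND NOT x5) OR (x1 AND NOT x3 AND x5) OR (x1 AND x3 AND x5)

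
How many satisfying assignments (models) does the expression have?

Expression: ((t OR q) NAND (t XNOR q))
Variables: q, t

Satisfying assignments: (0,0), (0,1), (1,0)
Count: 3 out of 4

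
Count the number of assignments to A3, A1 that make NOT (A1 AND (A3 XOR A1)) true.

Satisfying assignments: (0,0), (1,0), (1,1)
Count: 3 out of 4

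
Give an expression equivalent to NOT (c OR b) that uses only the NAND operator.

(((c NAND c) NAND (b NAND b)) NAND ((c NAND c) NAND (b NAND b)))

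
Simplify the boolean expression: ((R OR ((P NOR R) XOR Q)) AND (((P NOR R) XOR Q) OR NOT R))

By distribution ((E OR v) AND (E OR NOT v) = E):
= ((P NOR R) XOR Q)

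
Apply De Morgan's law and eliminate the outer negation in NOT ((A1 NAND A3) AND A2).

NOT (A1 NAND A3) OR NOT A2
De Morgan's: NOT(AND of terms) = OR of negations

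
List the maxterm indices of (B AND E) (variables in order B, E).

ΠM(0, 1, 2) = (B OR E) AND (B OR NOT E) AND (NOT B OR E)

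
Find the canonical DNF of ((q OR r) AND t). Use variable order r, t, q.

(NOT r AND t AND q) OR (r AND t AND NOT q) OR (r AND t AND q)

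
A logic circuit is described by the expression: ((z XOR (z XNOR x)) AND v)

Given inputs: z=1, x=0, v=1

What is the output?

Substituting: ((1 XOR (1 XNOR 0)) AND 1)
= 1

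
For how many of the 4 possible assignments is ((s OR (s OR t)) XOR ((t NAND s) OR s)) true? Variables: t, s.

Satisfying assignments: (0,0)
Count: 1 out of 4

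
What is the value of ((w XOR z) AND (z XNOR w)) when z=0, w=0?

Substituting: ((0 XOR 0) AND (0 XNOR 0))
= 0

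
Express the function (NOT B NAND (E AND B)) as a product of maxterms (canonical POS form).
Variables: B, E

ΠM() = TRUE (no maxterms)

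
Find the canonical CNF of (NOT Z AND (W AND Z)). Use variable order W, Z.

(W OR Z) AND (W OR NOT Z) AND (NOT W OR Z) AND (NOT W OR NOT Z)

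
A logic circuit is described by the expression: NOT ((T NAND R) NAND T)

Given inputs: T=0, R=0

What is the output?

Substituting: NOT ((0 NAND 0) NAND 0)
= 0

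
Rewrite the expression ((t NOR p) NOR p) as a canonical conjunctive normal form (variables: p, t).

(p OR t) AND (NOT p OR t) AND (NOT p OR NOT t)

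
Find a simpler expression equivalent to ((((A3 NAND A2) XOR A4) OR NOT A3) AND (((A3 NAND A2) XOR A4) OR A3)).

By distribution ((E OR v) AND (E OR NOT v) = E):
= ((A3 NAND A2) XOR A4)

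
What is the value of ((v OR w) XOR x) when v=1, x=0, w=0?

Substituting: ((1 OR 0) XOR 0)
= 1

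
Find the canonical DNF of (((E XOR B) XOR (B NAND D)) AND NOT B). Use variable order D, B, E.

(NOT D AND NOT B AND NOT E) OR (D AND NOT B AND NOT E)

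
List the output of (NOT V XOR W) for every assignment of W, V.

W | V | Output
--------------
0 | 0 | 1
0 | 1 | 0
1 | 0 | 0
1 | 1 | 1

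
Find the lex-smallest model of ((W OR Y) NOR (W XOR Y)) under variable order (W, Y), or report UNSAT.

W=0, Y=0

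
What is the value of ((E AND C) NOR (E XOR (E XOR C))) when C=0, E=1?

Substituting: ((1 AND 0) NOR (1 XOR (1 XOR 0)))
= 1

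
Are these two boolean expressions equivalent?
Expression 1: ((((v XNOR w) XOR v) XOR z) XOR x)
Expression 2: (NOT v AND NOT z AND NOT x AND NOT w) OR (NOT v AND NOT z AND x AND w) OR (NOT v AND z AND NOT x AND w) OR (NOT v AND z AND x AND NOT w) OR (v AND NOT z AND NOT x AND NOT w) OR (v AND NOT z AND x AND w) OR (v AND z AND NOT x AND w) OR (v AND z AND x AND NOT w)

Yes, they are equivalent — the two output columns agree on all 16 assignments:
v | z | x | w | Expression 1 | Expression 2
-------------------------------------------
0 | 0 | 0 | 0 | 1 | 1
0 | 0 | 0 | 1 | 0 | 0
0 | 0 | 1 | 0 | 0 | 0
0 | 0 | 1 | 1 | 1 | 1
0 | 1 | 0 | 0 | 0 | 0
0 | 1 | 0 | 1 | 1 | 1
0 | 1 | 1 | 0 | 1 | 1
0 | 1 | 1 | 1 | 0 | 0
1 | 0 | 0 | 0 | 1 | 1
1 | 0 | 0 | 1 | 0 | 0
1 | 0 | 1 | 0 | 0 | 0
1 | 0 | 1 | 1 | 1 | 1
1 | 1 | 0 | 0 | 0 | 0
1 | 1 | 0 | 1 | 1 | 1
1 | 1 | 1 | 0 | 1 | 1
1 | 1 | 1 | 1 | 0 | 0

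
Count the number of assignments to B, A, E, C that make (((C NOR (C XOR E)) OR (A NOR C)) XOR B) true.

Satisfying assignments: (0,0,0,0), (0,0,1,0), (0,1,0,0), (1,0,0,1), (1,0,1,1), (1,1,0,1), (1,1,1,0), (1,1,1,1)
Count: 8 out of 16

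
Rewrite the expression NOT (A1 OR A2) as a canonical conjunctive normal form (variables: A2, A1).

(A2 OR NOT A1) AND (NOT A2 OR A1) AND (NOT A2 OR NOT A1)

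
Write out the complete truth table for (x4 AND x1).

x4 | x1 | Output
----------------
0 | 0 | 0
0 | 1 | 0
1 | 0 | 0
1 | 1 | 1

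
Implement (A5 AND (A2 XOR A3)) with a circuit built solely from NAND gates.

((A5 NAND ((A2 NAND (A2 NAND A3)) NAND (A3 NAND (A2 NAND A3)))) NAND (A5 NAND ((A2 NAND (A2 NAND A3)) NAND (A3 NAND (A2 NAND A3)))))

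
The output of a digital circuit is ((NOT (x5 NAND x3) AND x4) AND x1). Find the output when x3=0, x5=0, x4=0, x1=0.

Substituting: ((NOT (0 NAND 0) AND 0) AND 0)
= 0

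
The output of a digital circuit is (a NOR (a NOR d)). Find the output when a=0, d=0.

Substituting: (0 NOR (0 NOR 0))
= 0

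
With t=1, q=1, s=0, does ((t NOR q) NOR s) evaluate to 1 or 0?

Substituting: ((1 NOR 1) NOR 0)
= 1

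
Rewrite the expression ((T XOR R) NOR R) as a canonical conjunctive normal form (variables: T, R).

(T OR NOT R) AND (NOT T OR R) AND (NOT T OR NOT R)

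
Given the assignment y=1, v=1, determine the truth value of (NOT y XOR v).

Substituting: (NOT 1 XOR 1)
= 1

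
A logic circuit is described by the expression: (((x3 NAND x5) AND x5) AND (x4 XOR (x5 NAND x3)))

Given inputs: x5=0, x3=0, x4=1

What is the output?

Substituting: (((0 NAND 0) AND 0) AND (1 XOR (0 NAND 0)))
= 0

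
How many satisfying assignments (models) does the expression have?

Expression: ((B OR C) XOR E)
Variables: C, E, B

Satisfying assignments: (0,0,1), (0,1,0), (1,0,0), (1,0,1)
Count: 4 out of 8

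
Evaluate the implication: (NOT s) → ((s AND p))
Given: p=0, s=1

Antecedent (NOT s) = 0; consequent ((s AND p)) = 0.
0 → 0 = 1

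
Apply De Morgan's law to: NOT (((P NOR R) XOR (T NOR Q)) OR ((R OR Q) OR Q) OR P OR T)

NOT ((P NOR R) XOR (T NOR Q)) AND NOT ((R OR Q) OR Q) AND NOT P AND NOT T
De Morgan's: NOT(OR of terms) = AND of negations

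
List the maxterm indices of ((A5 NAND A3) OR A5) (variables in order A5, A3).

ΠM() = TRUE (no maxterms)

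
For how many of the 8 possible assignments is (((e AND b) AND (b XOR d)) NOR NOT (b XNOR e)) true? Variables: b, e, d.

Satisfying assignments: (0,0,0), (0,0,1), (1,1,1)
Count: 3 out of 8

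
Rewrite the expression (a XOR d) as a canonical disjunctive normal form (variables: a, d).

(NOT a AND d) OR (a AND NOT d)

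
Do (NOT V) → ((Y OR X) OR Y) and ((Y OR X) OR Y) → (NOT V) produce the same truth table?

No, Converse is not equivalent to original (counterexample: Y=0, X=0, V=0)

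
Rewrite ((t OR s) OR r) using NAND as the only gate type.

((((t NAND t) NAND (s NAND s)) NAND ((t NAND t) NAND (s NAND s))) NAND (r NAND r))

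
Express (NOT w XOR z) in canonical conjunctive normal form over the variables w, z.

(w OR NOT z) AND (NOT w OR z)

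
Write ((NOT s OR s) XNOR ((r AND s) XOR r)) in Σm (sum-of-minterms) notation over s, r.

Σm(1) = (NOT s AND r)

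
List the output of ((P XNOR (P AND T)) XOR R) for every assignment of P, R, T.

P | R | T | Output
------------------
0 | 0 | 0 | 1
0 | 0 | 1 | 1
0 | 1 | 0 | 0
0 | 1 | 1 | 0
1 | 0 | 0 | 0
1 | 0 | 1 | 1
1 | 1 | 0 | 1
1 | 1 | 1 | 0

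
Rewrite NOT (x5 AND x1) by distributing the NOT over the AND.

NOT x5 OR NOT x1
De Morgan's: NOT(AND of terms) = OR of negations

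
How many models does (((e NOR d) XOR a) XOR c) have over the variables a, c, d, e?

Satisfying assignments: (0,0,0,0), (0,1,0,1), (0,1,1,0), (0,1,1,1), (1,0,0,1), (1,0,1,0), (1,0,1,1), (1,1,0,0)
Count: 8 out of 16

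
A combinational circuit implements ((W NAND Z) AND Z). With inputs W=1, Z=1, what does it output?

Substituting: ((1 NAND 1) AND 1)
= 0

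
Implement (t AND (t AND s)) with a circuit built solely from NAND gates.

((t NAND ((t NAND s) NAND (t NAND s))) NAND (t NAND ((t NAND s) NAND (t NAND s))))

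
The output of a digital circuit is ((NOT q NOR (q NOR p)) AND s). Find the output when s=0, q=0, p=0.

Substituting: ((NOT 0 NOR (0 NOR 0)) AND 0)
= 0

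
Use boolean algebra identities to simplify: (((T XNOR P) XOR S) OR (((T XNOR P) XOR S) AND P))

By absorption (E OR (E AND v) = E):
= ((T XNOR P) XOR S)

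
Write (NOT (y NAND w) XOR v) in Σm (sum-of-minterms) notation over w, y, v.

Σm(1, 3, 5, 6) = (NOT w AND NOT y AND v) OR (NOT w AND y AND v) OR (w AND NOT y AND v) OR (w AND y AND NOT v)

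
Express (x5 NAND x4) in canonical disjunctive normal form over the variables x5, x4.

(NOT x5 AND NOT x4) OR (NOT x5 AND x4) OR (x5 AND NOT x4)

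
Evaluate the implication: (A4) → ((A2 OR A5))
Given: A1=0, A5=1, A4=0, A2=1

Antecedent (A4) = 0; consequent ((A2 OR A5)) = 1.
0 → 1 = 1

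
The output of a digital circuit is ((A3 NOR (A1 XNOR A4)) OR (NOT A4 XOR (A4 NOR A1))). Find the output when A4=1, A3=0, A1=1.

Substituting: ((0 NOR (1 XNOR 1)) OR (NOT 1 XOR (1 NOR 1)))
= 0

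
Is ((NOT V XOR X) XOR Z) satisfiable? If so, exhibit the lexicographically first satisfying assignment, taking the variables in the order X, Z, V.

X=0, Z=0, V=0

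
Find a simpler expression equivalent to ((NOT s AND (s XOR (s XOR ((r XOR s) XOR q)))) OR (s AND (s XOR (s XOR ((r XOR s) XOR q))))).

By distribution ((E AND v) OR (E AND NOT v) = E) then XOR self-cancellation ((E XOR v) XOR v = E):
= ((r XOR s) XOR q)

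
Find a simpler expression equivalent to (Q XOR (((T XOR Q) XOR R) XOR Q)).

By XOR self-cancellation ((E XOR v) XOR v = E):
= ((T XOR Q) XOR R)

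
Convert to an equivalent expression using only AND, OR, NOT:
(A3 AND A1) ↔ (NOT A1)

((A3 AND A1) AND (NOT A1)) OR (NOT (A3 AND A1) AND A1)
(Biconditional = both true or both false)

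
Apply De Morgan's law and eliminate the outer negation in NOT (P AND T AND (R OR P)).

NOT P OR NOT T OR NOT (R OR P)
De Morgan's: NOT(AND of terms) = OR of negations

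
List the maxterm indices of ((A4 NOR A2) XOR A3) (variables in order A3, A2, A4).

ΠM(1, 2, 3, 4) = (A3 OR A2 OR NOT A4) AND (A3 OR NOT A2 OR A4) AND (A3 OR NOT A2 OR NOT A4) AND (NOT A3 OR A2 OR A4)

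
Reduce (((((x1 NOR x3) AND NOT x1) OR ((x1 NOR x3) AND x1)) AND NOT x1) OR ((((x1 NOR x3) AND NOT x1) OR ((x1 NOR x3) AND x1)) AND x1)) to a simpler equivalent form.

By distribution ((E AND v) OR (E AND NOT v) = E) then distribution ((E AND v) OR (E AND NOT v) = E):
= (x1 NOR x3)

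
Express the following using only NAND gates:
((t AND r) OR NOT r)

((((t NAND r) NAND (t NAND r)) NAND ((t NAND r) NAND (t NAND r))) NAND ((r NAND r) NAND (r NAND r)))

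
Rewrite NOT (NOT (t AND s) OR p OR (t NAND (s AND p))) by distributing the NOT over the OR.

(t AND s) AND NOT p AND NOT (t NAND (s AND p))
De Morgan's: NOT(OR of terms) = AND of negations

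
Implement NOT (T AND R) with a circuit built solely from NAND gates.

(((T NAND R) NAND (T NAND R)) NAND ((T NAND R) NAND (T NAND R)))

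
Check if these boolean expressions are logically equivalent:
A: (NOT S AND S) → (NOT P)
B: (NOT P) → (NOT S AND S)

No, Converse is not equivalent to original (counterexample: P=0, Q=0, S=0)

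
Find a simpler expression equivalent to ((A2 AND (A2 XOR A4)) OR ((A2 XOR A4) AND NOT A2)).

By distribution ((E AND v) OR (E AND NOT v) = E):
= (A2 XOR A4)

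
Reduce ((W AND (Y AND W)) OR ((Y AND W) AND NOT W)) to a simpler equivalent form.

By distribution ((E AND v) OR (E AND NOT v) = E):
= (Y AND W)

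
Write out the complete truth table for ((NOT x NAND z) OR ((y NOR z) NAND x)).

y | z | x | Output
------------------
0 | 0 | 0 | 1
0 | 0 | 1 | 1
0 | 1 | 0 | 1
0 | 1 | 1 | 1
1 | 0 | 0 | 1
1 | 0 | 1 | 1
1 | 1 | 0 | 1
1 | 1 | 1 | 1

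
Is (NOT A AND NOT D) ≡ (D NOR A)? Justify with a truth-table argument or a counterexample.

Yes, they are equivalent — the two output columns agree on all 4 assignments:
A | D | Expression 1 | Expression 2
-----------------------------------
0 | 0 | 1 | 1
0 | 1 | 0 | 0
1 | 0 | 0 | 0
1 | 1 | 0 | 0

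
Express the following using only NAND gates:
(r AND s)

((r NAND s) NAND (r NAND s))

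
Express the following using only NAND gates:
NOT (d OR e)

(((d NAND d) NAND (e NAND e)) NAND ((d NAND d) NAND (e NAND e)))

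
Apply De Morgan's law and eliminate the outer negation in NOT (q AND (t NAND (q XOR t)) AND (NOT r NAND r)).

NOT q OR NOT (t NAND (q XOR t)) OR NOT (NOT r NAND r)
De Morgan's: NOT(AND of terms) = OR of negations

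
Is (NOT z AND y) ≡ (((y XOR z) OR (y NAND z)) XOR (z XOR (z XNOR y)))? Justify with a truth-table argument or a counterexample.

Yes, they are equivalent — the two output columns agree on all 4 assignments:
z | y | Expression 1 | Expression 2
-----------------------------------
0 | 0 | 0 | 0
0 | 1 | 1 | 1
1 | 0 | 0 | 0
1 | 1 | 0 | 0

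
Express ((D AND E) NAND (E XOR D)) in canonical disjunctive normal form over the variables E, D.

(NOT E AND NOT D) OR (NOT E AND D) OR (E AND NOT D) OR (E AND D)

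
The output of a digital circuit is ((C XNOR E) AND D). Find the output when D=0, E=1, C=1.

Substituting: ((1 XNOR 1) AND 0)
= 0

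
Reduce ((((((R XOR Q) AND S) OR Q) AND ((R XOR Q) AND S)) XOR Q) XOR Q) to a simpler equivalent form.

By XOR self-cancellation ((E XOR v) XOR v = E) then absorption (E AND (E OR v) = E):
= ((R XOR Q) AND S)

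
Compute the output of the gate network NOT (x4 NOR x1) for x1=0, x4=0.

Substituting: NOT (0 NOR 0)
= 0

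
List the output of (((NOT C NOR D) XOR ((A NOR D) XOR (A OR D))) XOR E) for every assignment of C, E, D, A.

C | E | D | A | Output
----------------------
0 | 0 | 0 | 0 | 1
0 | 0 | 0 | 1 | 1
0 | 0 | 1 | 0 | 1
0 | 0 | 1 | 1 | 1
0 | 1 | 0 | 0 | 0
0 | 1 | 0 | 1 | 0
0 | 1 | 1 | 0 | 0
0 | 1 | 1 | 1 | 0
1 | 0 | 0 | 0 | 0
1 | 0 | 0 | 1 | 0
1 | 0 | 1 | 0 | 1
1 | 0 | 1 | 1 | 1
1 | 1 | 0 | 0 | 1
1 | 1 | 0 | 1 | 1
1 | 1 | 1 | 0 | 0
1 | 1 | 1 | 1 | 0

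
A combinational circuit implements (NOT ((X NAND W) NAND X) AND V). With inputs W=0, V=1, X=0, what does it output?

Substituting: (NOT ((0 NAND 0) NAND 0) AND 1)
= 0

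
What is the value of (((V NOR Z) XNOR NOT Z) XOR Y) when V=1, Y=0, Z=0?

Substituting: (((1 NOR 0) XNOR NOT 0) XOR 0)
= 0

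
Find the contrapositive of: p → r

Contrapositive: NOT r → NOT p
Note: A statement and its contrapositive are logically equivalent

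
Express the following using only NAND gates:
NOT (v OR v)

(((v NAND v) NAND (v NAND v)) NAND ((v NAND v) NAND (v NAND v)))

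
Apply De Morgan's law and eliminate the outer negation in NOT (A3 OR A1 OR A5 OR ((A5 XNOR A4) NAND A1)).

NOT A3 AND NOT A1 AND NOT A5 AND NOT ((A5 XNOR A4) NAND A1)
De Morgan's: NOT(OR of terms) = AND of negations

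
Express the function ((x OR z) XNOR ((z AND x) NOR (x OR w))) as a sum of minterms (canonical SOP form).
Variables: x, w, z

Σm(1, 2) = (NOT x AND NOT w AND z) OR (NOT x AND w AND NOT z)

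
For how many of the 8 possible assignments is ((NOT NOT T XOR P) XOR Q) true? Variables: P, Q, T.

Satisfying assignments: (0,0,1), (0,1,0), (1,0,0), (1,1,1)
Count: 4 out of 8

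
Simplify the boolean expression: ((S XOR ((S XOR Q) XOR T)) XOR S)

By XOR self-cancellation ((E XOR v) XOR v = E):
= ((S XOR Q) XOR T)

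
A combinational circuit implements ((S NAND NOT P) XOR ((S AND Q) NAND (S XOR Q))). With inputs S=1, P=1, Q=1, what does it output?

Substituting: ((1 NAND NOT 1) XOR ((1 AND 1) NAND (1 XOR 1)))
= 0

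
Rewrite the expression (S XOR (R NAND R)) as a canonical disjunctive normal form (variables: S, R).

(NOT S AND NOT R) OR (S AND R)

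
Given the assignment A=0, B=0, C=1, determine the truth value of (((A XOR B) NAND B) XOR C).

Substituting: (((0 XOR 0) NAND 0) XOR 1)
= 0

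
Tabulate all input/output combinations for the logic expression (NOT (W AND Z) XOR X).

Z | X | W | Output
------------------
0 | 0 | 0 | 1
0 | 0 | 1 | 1
0 | 1 | 0 | 0
0 | 1 | 1 | 0
1 | 0 | 0 | 1
1 | 0 | 1 | 0
1 | 1 | 0 | 0
1 | 1 | 1 | 1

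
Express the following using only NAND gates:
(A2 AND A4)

((A2 NAND A4) NAND (A2 NAND A4))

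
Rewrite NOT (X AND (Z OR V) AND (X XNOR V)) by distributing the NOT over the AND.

NOT X OR NOT (Z OR V) OR NOT (X XNOR V)
De Morgan's: NOT(AND of terms) = OR of negations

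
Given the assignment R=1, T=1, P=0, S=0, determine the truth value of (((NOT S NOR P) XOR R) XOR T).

Substituting: (((NOT 0 NOR 0) XOR 1) XOR 1)
= 0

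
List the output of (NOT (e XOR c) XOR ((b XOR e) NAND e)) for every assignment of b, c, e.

b | c | e | Output
------------------
0 | 0 | 0 | 0
0 | 0 | 1 | 0
0 | 1 | 0 | 1
0 | 1 | 1 | 1
1 | 0 | 0 | 0
1 | 0 | 1 | 1
1 | 1 | 0 | 1
1 | 1 | 1 | 0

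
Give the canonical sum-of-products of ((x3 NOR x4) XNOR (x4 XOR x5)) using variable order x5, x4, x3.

Σm(1, 4, 6, 7) = (NOT x5 AND NOT x4 AND x3) OR (x5 AND NOT x4 AND NOT x3) OR (x5 AND x4 AND NOT x3) OR (x5 AND x4 AND x3)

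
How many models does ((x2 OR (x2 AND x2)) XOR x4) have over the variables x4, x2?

Satisfying assignments: (0,1), (1,0)
Count: 2 out of 4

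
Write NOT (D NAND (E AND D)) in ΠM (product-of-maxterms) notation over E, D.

ΠM(0, 1, 2) = (E OR D) AND (E OR NOT D) AND (NOT E OR D)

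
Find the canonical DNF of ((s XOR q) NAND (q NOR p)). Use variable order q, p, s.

(NOT q AND NOT p AND NOT s) OR (NOT q AND p AND NOT s) OR (NOT q AND p AND s) OR (q AND NOT p AND NOT s) OR (q AND NOT p AND s) OR (q AND p AND NOT s) OR (q AND p AND s)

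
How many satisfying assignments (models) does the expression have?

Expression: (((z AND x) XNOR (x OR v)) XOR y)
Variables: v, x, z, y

Satisfying assignments: (0,0,0,0), (0,0,1,0), (0,1,0,1), (0,1,1,0), (1,0,0,1), (1,0,1,1), (1,1,0,1), (1,1,1,0)
Count: 8 out of 16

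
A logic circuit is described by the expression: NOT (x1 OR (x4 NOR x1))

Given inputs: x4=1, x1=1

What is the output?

Substituting: NOT (1 OR (1 NOR 1))
= 0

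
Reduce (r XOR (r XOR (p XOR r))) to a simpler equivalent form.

By XOR self-cancellation ((E XOR v) XOR v = E):
= (p XOR r)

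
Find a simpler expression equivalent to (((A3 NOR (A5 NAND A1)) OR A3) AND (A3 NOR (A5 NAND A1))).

By absorption (E AND (E OR v) = E):
= (A3 NOR (A5 NAND A1))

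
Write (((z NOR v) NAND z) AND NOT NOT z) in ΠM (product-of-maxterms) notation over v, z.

ΠM(0, 2) = (v OR z) AND (NOT v OR z)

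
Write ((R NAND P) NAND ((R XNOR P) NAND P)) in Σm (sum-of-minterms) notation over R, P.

Σm(3) = (R AND P)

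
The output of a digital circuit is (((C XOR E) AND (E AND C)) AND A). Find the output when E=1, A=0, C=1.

Substituting: (((1 XOR 1) AND (1 AND 1)) AND 0)
= 0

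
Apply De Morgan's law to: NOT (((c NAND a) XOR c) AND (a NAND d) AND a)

NOT ((c NAND a) XOR c) OR NOT (a NAND d) OR NOT a
De Morgan's: NOT(AND of terms) = OR of negations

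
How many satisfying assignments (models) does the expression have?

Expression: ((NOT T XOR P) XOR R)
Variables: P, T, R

Satisfying assignments: (0,0,0), (0,1,1), (1,0,1), (1,1,0)
Count: 4 out of 8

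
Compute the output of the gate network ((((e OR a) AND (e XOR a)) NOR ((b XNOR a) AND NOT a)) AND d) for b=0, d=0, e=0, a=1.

Substituting: ((((0 OR 1) AND (0 XOR 1)) NOR ((0 XNOR 1) AND NOT 1)) AND 0)
= 0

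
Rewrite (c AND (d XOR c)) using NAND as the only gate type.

((c NAND ((d NAND (d NAND c)) NAND (c NAND (d NAND c)))) NAND (c NAND ((d NAND (d NAND c)) NAND (c NAND (d NAND c)))))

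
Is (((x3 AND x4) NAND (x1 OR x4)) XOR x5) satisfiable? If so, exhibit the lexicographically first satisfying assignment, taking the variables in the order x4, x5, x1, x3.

x4=0, x5=0, x1=0, x3=0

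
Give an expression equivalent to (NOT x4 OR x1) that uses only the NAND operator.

(((x4 NAND x4) NAND (x4 NAND x4)) NAND (x1 NAND x1))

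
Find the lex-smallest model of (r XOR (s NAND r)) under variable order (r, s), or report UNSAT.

r=0, s=0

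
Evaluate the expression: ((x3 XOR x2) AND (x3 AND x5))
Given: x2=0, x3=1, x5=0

Substituting: ((1 XOR 0) AND (1 AND 0))
= 0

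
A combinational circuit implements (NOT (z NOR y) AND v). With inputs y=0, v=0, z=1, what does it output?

Substituting: (NOT (1 NOR 0) AND 0)
= 0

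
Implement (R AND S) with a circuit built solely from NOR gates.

((R NOR R) NOR (S NOR S))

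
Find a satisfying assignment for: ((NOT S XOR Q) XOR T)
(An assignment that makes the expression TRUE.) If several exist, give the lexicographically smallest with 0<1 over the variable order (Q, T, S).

Q=0, T=0, S=0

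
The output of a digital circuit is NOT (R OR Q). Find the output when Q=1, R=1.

Substituting: NOT (1 OR 1)
= 0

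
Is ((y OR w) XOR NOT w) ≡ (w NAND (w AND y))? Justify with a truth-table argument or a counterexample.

No. Counterexample: with y=1, w=0, Expression 1 = 0 but Expression 2 = 1.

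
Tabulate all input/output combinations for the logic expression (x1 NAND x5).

x5 | x1 | Output
----------------
0 | 0 | 1
0 | 1 | 1
1 | 0 | 1
1 | 1 | 0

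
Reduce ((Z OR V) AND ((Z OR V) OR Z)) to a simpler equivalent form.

By absorption (E AND (E OR v) = E):
= (Z OR V)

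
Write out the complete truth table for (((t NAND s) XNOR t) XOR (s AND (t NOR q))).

s | q | t | Output
------------------
0 | 0 | 0 | 0
0 | 0 | 1 | 1
0 | 1 | 0 | 0
0 | 1 | 1 | 1
1 | 0 | 0 | 1
1 | 0 | 1 | 0
1 | 1 | 0 | 0
1 | 1 | 1 | 0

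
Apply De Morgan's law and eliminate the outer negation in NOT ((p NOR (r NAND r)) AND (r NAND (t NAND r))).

NOT (p NOR (r NAND r)) OR NOT (r NAND (t NAND r))
De Morgan's: NOT(AND of terms) = OR of negations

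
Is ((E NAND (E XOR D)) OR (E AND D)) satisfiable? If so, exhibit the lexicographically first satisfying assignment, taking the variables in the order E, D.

E=0, D=0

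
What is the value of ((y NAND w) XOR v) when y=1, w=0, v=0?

Substituting: ((1 NAND 0) XOR 0)
= 1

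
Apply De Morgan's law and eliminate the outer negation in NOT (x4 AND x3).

NOT x4 OR NOT x3
De Morgan's: NOT(AND of terms) = OR of negations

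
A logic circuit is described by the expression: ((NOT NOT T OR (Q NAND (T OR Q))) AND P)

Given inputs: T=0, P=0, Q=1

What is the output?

Substituting: ((NOT NOT 0 OR (1 NAND (0 OR 1))) AND 0)
= 0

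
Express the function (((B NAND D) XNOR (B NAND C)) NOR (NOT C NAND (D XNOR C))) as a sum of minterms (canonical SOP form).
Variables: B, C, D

Σm() = FALSE (no minterms)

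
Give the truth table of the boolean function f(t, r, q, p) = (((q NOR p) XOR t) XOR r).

t | r | q | p | Output
----------------------
0 | 0 | 0 | 0 | 1
0 | 0 | 0 | 1 | 0
0 | 0 | 1 | 0 | 0
0 | 0 | 1 | 1 | 0
0 | 1 | 0 | 0 | 0
0 | 1 | 0 | 1 | 1
0 | 1 | 1 | 0 | 1
0 | 1 | 1 | 1 | 1
1 | 0 | 0 | 0 | 0
1 | 0 | 0 | 1 | 1
1 | 0 | 1 | 0 | 1
1 | 0 | 1 | 1 | 1
1 | 1 | 0 | 0 | 1
1 | 1 | 0 | 1 | 0
1 | 1 | 1 | 0 | 0
1 | 1 | 1 | 1 | 0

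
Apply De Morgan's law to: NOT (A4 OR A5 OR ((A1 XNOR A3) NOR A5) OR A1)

NOT A4 AND NOT A5 AND NOT ((A1 XNOR A3) NOR A5) AND NOT A1
De Morgan's: NOT(OR of terms) = AND of negations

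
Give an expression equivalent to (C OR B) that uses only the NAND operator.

((C NAND C) NAND (B NAND B))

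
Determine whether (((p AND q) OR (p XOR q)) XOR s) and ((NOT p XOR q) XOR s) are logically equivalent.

No. Counterexample: with q=0, s=0, p=0, Expression 1 = 0 but Expression 2 = 1.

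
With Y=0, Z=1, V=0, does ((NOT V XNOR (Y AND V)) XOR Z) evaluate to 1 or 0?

Substituting: ((NOT 0 XNOR (0 AND 0)) XOR 1)
= 1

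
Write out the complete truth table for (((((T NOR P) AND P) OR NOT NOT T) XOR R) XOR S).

T | P | R | S | Output
----------------------
0 | 0 | 0 | 0 | 0
0 | 0 | 0 | 1 | 1
0 | 0 | 1 | 0 | 1
0 | 0 | 1 | 1 | 0
0 | 1 | 0 | 0 | 0
0 | 1 | 0 | 1 | 1
0 | 1 | 1 | 0 | 1
0 | 1 | 1 | 1 | 0
1 | 0 | 0 | 0 | 1
1 | 0 | 0 | 1 | 0
1 | 0 | 1 | 0 | 0
1 | 0 | 1 | 1 | 1
1 | 1 | 0 | 0 | 1
1 | 1 | 0 | 1 | 0
1 | 1 | 1 | 0 | 0
1 | 1 | 1 | 1 | 1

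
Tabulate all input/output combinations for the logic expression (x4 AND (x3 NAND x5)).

x3 | x5 | x4 | Output
---------------------
0 | 0 | 0 | 0
0 | 0 | 1 | 1
0 | 1 | 0 | 0
0 | 1 | 1 | 1
1 | 0 | 0 | 0
1 | 0 | 1 | 1
1 | 1 | 0 | 0
1 | 1 | 1 | 0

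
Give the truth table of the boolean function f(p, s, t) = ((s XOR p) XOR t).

p | s | t | Output
------------------
0 | 0 | 0 | 0
0 | 0 | 1 | 1
0 | 1 | 0 | 1
0 | 1 | 1 | 0
1 | 0 | 0 | 1
1 | 0 | 1 | 0
1 | 1 | 0 | 0
1 | 1 | 1 | 1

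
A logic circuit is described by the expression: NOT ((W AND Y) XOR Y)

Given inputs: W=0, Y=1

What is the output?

Substituting: NOT ((0 AND 1) XOR 1)
= 0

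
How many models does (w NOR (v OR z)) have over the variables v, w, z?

Satisfying assignments: (0,0,0)
Count: 1 out of 8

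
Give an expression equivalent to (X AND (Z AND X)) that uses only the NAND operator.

((X NAND ((Z NAND X) NAND (Z NAND X))) NAND (X NAND ((Z NAND X) NAND (Z NAND X))))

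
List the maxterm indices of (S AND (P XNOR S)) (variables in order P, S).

ΠM(0, 1, 2) = (P OR S) AND (P OR NOT S) AND (NOT P OR S)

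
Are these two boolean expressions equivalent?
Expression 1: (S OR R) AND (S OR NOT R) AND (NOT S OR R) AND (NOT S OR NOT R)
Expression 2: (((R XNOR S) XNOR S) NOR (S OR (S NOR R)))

Yes, they are equivalent — the two output columns agree on all 4 assignments:
S | R | Expression 1 | Expression 2
-----------------------------------
0 | 0 | 0 | 0
0 | 1 | 0 | 0
1 | 0 | 0 | 0
1 | 1 | 0 | 0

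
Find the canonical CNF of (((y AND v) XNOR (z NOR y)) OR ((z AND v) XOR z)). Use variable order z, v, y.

(z OR v OR y) AND (z OR NOT v OR y) AND (z OR NOT v OR NOT y) AND (NOT z OR NOT v OR NOT y)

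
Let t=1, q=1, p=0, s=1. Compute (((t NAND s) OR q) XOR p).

Substituting: (((1 NAND 1) OR 1) XOR 0)
= 1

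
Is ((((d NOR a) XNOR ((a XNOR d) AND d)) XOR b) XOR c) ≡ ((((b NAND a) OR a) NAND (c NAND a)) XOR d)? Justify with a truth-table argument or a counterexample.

No. Counterexample: with b=0, d=0, a=0, c=1, Expression 1 = 1 but Expression 2 = 0.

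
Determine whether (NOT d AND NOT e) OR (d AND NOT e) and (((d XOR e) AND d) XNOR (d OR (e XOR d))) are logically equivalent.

Yes, they are equivalent — the two output columns agree on all 4 assignments:
d | e | Expression 1 | Expression 2
-----------------------------------
0 | 0 | 1 | 1
0 | 1 | 0 | 0
1 | 0 | 1 | 1
1 | 1 | 0 | 0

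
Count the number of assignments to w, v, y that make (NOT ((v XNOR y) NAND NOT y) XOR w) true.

Satisfying assignments: (0,0,0), (1,0,1), (1,1,0), (1,1,1)
Count: 4 out of 8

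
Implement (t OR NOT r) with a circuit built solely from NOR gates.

((t NOR (r NOR r)) NOR (t NOR (r NOR r)))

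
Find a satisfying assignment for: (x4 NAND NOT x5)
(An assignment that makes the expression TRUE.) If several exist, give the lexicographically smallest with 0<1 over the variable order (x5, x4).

x5=0, x4=0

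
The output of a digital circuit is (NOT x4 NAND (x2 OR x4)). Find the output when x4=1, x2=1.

Substituting: (NOT 1 NAND (1 OR 1))
= 1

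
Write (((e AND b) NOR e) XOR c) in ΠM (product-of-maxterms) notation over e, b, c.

ΠM(1, 3, 4, 6) = (e OR b OR NOT c) AND (e OR NOT b OR NOT c) AND (NOT e OR b OR c) AND (NOT e OR NOT b OR c)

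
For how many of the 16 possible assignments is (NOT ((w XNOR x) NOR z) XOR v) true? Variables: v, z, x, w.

Satisfying assignments: (0,0,0,0), (0,0,1,1), (0,1,0,0), (0,1,0,1), (0,1,1,0), (0,1,1,1), (1,0,0,1), (1,0,1,0)
Count: 8 out of 16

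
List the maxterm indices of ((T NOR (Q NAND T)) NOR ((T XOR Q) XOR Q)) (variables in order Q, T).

ΠM(1, 3) = (Q OR NOT T) AND (NOT Q OR NOT T)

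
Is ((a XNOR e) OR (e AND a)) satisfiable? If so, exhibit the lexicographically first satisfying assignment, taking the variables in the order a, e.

a=0, e=0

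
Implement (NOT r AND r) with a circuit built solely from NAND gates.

(((r NAND r) NAND r) NAND ((r NAND r) NAND r))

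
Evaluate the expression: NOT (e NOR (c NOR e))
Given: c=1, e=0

Substituting: NOT (0 NOR (1 NOR 0))
= 0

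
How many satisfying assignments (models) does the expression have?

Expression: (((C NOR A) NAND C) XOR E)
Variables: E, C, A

Satisfying assignments: (0,0,0), (0,0,1), (0,1,0), (0,1,1)
Count: 4 out of 8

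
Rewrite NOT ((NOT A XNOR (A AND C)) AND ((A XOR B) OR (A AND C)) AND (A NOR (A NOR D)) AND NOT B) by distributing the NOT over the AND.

NOT (NOT A XNOR (A AND C)) OR NOT ((A XOR B) OR (A AND C)) OR NOT (A NOR (A NOR D)) OR B
De Morgan's: NOT(AND of terms) = OR of negations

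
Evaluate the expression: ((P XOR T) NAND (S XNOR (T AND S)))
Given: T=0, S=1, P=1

Substituting: ((1 XOR 0) NAND (1 XNOR (0 AND 1)))
= 1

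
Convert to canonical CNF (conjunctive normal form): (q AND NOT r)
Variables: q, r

(q OR r) AND (q OR NOT r) AND (NOT q OR NOT r)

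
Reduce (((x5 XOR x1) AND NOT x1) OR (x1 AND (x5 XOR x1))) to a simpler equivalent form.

By distribution ((E AND v) OR (E AND NOT v) = E):
= (x5 XOR x1)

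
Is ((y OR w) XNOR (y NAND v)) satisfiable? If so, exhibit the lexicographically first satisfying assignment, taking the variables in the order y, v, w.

y=0, v=0, w=1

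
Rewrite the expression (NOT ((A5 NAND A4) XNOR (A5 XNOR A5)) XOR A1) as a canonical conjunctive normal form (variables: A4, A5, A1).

(A4 OR A5 OR A1) AND (A4 OR NOT A5 OR A1) AND (NOT A4 OR A5 OR A1) AND (NOT A4 OR NOT A5 OR NOT A1)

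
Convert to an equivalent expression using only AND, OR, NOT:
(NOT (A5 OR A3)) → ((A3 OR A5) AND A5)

(A5 OR A3) OR ((A3 OR A5) AND A5)
(Implication elimination: A → B = NOT A OR B)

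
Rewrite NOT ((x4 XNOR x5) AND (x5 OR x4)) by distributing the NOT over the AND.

NOT (x4 XNOR x5) OR NOT (x5 OR x4)
De Morgan's: NOT(AND of terms) = OR of negations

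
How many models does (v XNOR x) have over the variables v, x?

Satisfying assignments: (0,0), (1,1)
Count: 2 out of 4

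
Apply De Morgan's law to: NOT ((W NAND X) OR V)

NOT (W NAND X) AND NOT V
De Morgan's: NOT(OR of terms) = AND of negations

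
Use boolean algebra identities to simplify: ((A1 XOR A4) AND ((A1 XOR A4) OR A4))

By absorption (E AND (E OR v) = E):
= (A1 XOR A4)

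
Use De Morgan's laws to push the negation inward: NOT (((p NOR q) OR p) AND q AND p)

NOT ((p NOR q) OR p) OR NOT q OR NOT p
De Morgan's: NOT(AND of terms) = OR of negations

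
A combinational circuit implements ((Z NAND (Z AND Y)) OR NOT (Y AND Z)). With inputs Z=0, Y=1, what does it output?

Substituting: ((0 NAND (0 AND 1)) OR NOT (1 AND 0))
= 1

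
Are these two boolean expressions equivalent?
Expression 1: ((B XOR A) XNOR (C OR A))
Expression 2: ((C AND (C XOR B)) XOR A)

No. Counterexample: with B=0, A=0, C=0, Expression 1 = 1 but Expression 2 = 0.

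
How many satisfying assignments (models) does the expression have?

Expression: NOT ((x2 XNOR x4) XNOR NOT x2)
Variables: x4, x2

Satisfying assignments: (1,0), (1,1)
Count: 2 out of 4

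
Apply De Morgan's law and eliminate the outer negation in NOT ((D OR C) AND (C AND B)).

NOT (D OR C) OR NOT (C AND B)
De Morgan's: NOT(AND of terms) = OR of negations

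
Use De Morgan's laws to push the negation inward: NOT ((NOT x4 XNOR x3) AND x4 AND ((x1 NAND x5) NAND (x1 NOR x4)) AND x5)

NOT (NOT x4 XNOR x3) OR NOT x4 OR NOT ((x1 NAND x5) NAND (x1 NOR x4)) OR NOT x5
De Morgan's: NOT(AND of terms) = OR of negations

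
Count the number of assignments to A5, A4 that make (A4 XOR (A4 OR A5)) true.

Satisfying assignments: (1,0)
Count: 1 out of 4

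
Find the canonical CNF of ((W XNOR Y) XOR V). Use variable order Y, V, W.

(Y OR V OR NOT W) AND (Y OR NOT V OR W) AND (NOT Y OR V OR W) AND (NOT Y OR NOT V OR NOT W)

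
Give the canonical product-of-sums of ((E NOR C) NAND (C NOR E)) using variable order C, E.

ΠM(0) = (C OR E)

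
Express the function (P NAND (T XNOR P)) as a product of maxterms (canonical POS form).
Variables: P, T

ΠM(3) = (NOT P OR NOT T)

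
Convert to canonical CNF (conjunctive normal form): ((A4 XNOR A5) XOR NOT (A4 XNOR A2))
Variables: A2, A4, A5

(A2 OR A4 OR NOT A5) AND (A2 OR NOT A4 OR NOT A5) AND (NOT A2 OR A4 OR A5) AND (NOT A2 OR NOT A4 OR A5)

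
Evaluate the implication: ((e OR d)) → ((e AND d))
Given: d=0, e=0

Antecedent ((e OR d)) = 0; consequent ((e AND d)) = 0.
0 → 0 = 1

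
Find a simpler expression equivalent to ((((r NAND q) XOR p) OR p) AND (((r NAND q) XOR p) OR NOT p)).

By distribution ((E OR v) AND (E OR NOT v) = E):
= ((r NAND q) XOR p)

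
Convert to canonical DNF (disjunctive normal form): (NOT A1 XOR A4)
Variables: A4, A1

(NOT A4 AND NOT A1) OR (A4 AND A1)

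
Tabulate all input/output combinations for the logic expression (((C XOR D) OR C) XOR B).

D | C | B | Output
------------------
0 | 0 | 0 | 0
0 | 0 | 1 | 1
0 | 1 | 0 | 1
0 | 1 | 1 | 0
1 | 0 | 0 | 1
1 | 0 | 1 | 0
1 | 1 | 0 | 1
1 | 1 | 1 | 0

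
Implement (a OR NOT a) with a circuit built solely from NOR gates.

((a NOR (a NOR a)) NOR (a NOR (a NOR a)))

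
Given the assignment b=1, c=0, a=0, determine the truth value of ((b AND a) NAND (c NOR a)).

Substituting: ((1 AND 0) NAND (0 NOR 0))
= 1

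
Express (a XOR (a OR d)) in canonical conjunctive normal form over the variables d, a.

(d OR a) AND (d OR NOT a) AND (NOT d OR NOT a)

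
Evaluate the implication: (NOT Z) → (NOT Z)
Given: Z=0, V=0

Antecedent (NOT Z) = 1; consequent (NOT Z) = 1.
1 → 1 = 1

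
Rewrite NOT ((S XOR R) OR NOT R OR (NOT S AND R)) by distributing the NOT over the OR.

NOT (S XOR R) AND R AND NOT (NOT S AND R)
De Morgan's: NOT(OR of terms) = AND of negations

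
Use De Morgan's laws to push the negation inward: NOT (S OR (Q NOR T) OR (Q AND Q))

NOT S AND NOT (Q NOR T) AND NOT (Q AND Q)
De Morgan's: NOT(OR of terms) = AND of negations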